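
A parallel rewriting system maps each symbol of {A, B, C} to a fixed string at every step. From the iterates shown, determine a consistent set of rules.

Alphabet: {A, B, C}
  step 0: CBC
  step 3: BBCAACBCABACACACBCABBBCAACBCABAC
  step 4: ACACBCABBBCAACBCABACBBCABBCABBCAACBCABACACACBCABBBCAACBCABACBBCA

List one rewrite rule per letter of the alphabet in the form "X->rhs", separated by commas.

  step 3 ⇒ step 4: BBCAACBCABACACACBCABBBCAACBCABAC ⇒ AC·AC·BCA·B·B·BCA·AC·BCA·B·AC·B·BCA·B·BCA·B·BCA·AC·BCA·B·AC·AC·AC·BCA·B·B·BCA·AC·BCA·B·AC·B·BCA
    A ↦ B
    B ↦ AC
    C ↦ BCA

A->B, B->AC, C->BCA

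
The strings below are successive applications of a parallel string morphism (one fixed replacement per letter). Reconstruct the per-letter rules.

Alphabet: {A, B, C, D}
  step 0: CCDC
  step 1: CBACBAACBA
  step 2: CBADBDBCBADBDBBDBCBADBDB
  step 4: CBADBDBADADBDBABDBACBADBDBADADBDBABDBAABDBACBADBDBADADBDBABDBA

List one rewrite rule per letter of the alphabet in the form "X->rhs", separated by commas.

A->BDB, B->D, C->CBA, D->A

  step 1 ⇒ step 2: CBACBAACBA ⇒ CBA·D·BDB·CBA·D·BDB·BDB·CBA·D·BDB
    A ↦ BDB
    B ↦ D
    C ↦ CBA
  step 0 ⇒ step 1: CCDC ⇒ CBA·CBA·A·CBA
    D ↦ A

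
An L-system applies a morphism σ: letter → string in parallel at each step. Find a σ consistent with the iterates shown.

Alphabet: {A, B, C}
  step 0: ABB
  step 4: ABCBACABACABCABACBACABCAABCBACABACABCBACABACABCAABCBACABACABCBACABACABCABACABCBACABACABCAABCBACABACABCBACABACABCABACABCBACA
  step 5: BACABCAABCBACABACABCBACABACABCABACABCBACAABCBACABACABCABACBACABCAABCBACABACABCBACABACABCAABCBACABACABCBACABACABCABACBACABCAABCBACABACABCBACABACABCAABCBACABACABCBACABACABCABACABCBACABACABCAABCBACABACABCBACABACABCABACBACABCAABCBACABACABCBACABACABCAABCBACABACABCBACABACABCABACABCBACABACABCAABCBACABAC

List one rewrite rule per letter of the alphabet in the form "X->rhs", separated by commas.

  step 4 ⇒ step 5: ABCBACABACABCABACBACABCAABCBACABACABCBACABACABCAABCBACABACABCBACABACABCABACABCBACABACABCAABCBACABACABCBACABACABCABACABCBACA ⇒ BAC·ABC·A·ABC·BAC·A·BAC·ABC·BAC·A·BAC·ABC·A·BAC·ABC·BAC·A·ABC·BAC·A·BAC·ABC·A·BAC·BAC·ABC·A·ABC·BAC·A·BAC·ABC·BAC·A·BAC·ABC·A·ABC·BAC·A·BAC·ABC·BAC·A·BAC·ABC·A·BAC·BAC·ABC·A·ABC·BAC·A·BAC·ABC·BAC·A·BAC·ABC·A·ABC·BAC·A·BAC·ABC·BAC·A·BAC·ABC·A·BAC·ABC·BAC·A·BAC·ABC·A·ABC·BAC·A·BAC·ABC·BAC·A·BAC·ABC·A·BAC·BAC·ABC·A·ABC·BAC·A·BAC·ABC·BAC·A·BAC·ABC·A·ABC·BAC·A·BAC·ABC·BAC·A·BAC·ABC·A·BAC·ABC·BAC·A·BAC·ABC·A·ABC·BAC·A·BAC
    A ↦ BAC
    B ↦ ABC
    C ↦ A

A->BAC, B->ABC, C->A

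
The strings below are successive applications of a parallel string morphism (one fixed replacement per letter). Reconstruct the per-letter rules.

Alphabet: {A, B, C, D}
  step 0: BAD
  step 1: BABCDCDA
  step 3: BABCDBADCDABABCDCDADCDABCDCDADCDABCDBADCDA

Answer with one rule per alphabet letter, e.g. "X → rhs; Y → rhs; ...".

  step 0 ⇒ step 1: BAD ⇒ BA·BCD·CDA
    A ↦ BCD
    B ↦ BA
    D ↦ CDA
    C ↦ D  (constrained at step 1)

A->BCD, B->BA, C->D, D->CDA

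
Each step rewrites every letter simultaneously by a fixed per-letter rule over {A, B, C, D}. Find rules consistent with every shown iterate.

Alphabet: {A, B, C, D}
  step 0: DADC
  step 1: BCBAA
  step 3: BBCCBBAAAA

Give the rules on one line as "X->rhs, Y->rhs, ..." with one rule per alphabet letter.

A->C, B->DD, C->AA, D->B

  step 0 ⇒ step 1: DADC ⇒ B·C·B·AA
    A ↦ C
    C ↦ AA
    D ↦ B
    B ↦ DD  (constrained at step 1)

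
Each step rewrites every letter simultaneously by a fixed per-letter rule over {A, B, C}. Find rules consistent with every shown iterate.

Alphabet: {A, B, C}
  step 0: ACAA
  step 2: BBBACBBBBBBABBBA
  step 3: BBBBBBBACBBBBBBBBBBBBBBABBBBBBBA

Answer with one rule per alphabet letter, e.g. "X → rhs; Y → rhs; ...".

  step 2 ⇒ step 3: BBBACBBBBBBABBBA ⇒ BB·BB·BB·BA·CB·BB·BB·BB·BB·BB·BB·BA·BB·BB·BB·BA
    A ↦ BA
    B ↦ BB
    C ↦ CB

A->BA, B->BB, C->CB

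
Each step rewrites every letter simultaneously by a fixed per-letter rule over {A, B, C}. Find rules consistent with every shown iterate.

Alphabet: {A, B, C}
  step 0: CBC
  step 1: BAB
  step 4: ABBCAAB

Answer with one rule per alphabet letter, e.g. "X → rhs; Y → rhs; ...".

A->BC, B->A, C->B

  step 0 ⇒ step 1: CBC ⇒ B·A·B
    B ↦ A
    C ↦ B
    A ↦ BC  (constrained at step 1)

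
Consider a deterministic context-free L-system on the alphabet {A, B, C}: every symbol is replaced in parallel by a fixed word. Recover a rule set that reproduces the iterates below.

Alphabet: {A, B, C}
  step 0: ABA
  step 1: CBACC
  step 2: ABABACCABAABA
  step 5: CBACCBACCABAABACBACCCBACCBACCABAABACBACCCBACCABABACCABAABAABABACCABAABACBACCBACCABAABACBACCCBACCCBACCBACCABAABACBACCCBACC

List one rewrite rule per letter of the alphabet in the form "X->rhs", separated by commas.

  step 1 ⇒ step 2: CBACC ⇒ ABA·BAC·C·ABA·ABA
    A ↦ C
    B ↦ BAC
    C ↦ ABA

A->C, B->BAC, C->ABA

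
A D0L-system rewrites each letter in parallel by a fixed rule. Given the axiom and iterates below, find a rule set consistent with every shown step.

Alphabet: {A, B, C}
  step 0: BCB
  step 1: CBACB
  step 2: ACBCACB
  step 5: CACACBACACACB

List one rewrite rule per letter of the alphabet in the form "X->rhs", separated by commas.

  step 1 ⇒ step 2: CBACB ⇒ A·CB·C·A·CB
    A ↦ C
    B ↦ CB
    C ↦ A

A->C, B->CB, C->A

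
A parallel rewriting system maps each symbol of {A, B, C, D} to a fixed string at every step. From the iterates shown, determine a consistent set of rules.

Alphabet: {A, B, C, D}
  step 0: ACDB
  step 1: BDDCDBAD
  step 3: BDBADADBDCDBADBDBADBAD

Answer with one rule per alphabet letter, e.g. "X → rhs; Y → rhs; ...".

  step 0 ⇒ step 1: ACDB ⇒ BD·DCD·B·AD
    A ↦ BD
    B ↦ AD
    C ↦ DCD
    D ↦ B

A->BD, B->AD, C->DCD, D->B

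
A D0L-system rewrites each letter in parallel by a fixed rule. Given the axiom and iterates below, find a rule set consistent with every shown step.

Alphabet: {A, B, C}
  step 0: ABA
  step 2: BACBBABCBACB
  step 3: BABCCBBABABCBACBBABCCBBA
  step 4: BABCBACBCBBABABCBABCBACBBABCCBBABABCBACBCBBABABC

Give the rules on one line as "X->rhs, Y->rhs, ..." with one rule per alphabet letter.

A->BC, B->BA, C->CB

  step 3 ⇒ step 4: BABCCBBABABCBACBBABCCBBA ⇒ BA·BC·BA·CB·CB·BA·BA·BC·BA·BC·BA·CB·BA·BC·CB·BA·BA·BC·BA·CB·CB·BA·BA·BC
    A ↦ BC
    B ↦ BA
    C ↦ CB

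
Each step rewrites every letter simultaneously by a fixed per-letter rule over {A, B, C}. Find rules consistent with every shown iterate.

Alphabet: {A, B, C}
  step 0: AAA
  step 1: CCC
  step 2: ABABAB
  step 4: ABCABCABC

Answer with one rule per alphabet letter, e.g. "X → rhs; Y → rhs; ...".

A->C, B->A, C->AB

  step 1 ⇒ step 2: CCC ⇒ AB·AB·AB
    C ↦ AB
  step 0 ⇒ step 1: AAA ⇒ C·C·C
    A ↦ C
    B ↦ A  (constrained at step 2)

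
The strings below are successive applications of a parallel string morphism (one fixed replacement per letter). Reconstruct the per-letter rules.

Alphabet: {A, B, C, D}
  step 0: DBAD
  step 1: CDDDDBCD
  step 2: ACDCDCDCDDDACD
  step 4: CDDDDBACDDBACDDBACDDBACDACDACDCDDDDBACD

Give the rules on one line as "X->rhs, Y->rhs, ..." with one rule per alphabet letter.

  step 1 ⇒ step 2: CDDDDBCD ⇒ A·CD·CD·CD·CD·DD·A·CD
    B ↦ DD
    C ↦ A
    D ↦ CD
  step 0 ⇒ step 1: DBAD ⇒ CD·DD·DB·CD
    A ↦ DB

A->DB, B->DD, C->A, D->CD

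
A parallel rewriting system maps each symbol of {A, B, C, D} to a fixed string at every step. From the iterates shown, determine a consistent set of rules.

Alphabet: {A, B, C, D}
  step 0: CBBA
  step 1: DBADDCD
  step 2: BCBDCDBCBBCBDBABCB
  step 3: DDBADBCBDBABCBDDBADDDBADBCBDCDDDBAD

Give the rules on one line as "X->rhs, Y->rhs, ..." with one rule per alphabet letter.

A->CD, B->D, C->DBA, D->BCB

  step 2 ⇒ step 3: BCBDCDBCBBCBDBABCB ⇒ D·DBA·D·BCB·DBA·BCB·D·DBA·D·D·DBA·D·BCB·D·CD·D·DBA·D
    A ↦ CD
    B ↦ D
    C ↦ DBA
    D ↦ BCB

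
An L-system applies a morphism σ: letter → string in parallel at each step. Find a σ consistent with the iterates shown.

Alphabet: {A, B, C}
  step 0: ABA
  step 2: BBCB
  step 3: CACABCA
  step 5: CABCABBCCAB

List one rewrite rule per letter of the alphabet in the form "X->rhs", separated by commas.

A->C, B->CA, C->B

  step 2 ⇒ step 3: BBCB ⇒ CA·CA·B·CA
    B ↦ CA
    C ↦ B
    A ↦ C  (constrained at step 0)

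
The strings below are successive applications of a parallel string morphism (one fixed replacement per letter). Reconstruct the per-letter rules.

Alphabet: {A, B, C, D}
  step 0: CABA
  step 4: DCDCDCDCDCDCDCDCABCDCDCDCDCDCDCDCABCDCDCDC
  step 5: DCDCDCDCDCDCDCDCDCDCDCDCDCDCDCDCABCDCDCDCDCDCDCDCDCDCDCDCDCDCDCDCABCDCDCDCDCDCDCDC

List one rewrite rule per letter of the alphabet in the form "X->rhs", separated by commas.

A->AB, B->C, C->DC, D->DC

  step 4 ⇒ step 5: DCDCDCDCDCDCDCDCABCDCDCDCDCDCDCDCABCDCDCDC ⇒ DC·DC·DC·DC·DC·DC·DC·DC·DC·DC·DC·DC·DC·DC·DC·DC·AB·C·DC·DC·DC·DC·DC·DC·DC·DC·DC·DC·DC·DC·DC·DC·DC·AB·C·DC·DC·DC·DC·DC·DC·DC
    A ↦ AB
    B ↦ C
    C ↦ DC
    D ↦ DC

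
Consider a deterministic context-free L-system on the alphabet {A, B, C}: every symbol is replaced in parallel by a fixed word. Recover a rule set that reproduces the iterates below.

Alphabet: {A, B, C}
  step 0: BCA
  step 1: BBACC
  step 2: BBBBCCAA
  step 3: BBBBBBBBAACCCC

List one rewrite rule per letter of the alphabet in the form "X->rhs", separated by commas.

A->CC, B->BB, C->A

  step 2 ⇒ step 3: BBBBCCAA ⇒ BB·BB·BB·BB·A·A·CC·CC
    A ↦ CC
    B ↦ BB
    C ↦ A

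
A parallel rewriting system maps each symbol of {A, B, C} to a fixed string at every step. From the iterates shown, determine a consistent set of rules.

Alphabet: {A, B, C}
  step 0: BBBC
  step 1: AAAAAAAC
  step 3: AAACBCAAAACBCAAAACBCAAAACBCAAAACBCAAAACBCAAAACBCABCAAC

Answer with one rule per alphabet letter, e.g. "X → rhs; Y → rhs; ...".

A->BCA, B->AA, C->AC

  step 0 ⇒ step 1: BBBC ⇒ AA·AA·AA·AC
    B ↦ AA
    C ↦ AC
    A ↦ BCA  (constrained at step 1)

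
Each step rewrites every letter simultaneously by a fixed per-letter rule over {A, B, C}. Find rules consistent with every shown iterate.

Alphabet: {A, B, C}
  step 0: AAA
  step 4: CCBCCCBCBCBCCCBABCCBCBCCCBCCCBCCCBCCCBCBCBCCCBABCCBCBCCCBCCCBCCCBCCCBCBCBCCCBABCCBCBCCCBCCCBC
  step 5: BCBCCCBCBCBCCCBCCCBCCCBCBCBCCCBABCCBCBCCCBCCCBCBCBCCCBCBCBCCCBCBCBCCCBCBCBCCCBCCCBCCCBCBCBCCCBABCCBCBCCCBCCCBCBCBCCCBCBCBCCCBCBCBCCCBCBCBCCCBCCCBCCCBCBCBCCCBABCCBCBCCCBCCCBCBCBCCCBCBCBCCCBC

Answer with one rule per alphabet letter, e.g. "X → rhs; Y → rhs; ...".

  step 4 ⇒ step 5: CCBCCCBCBCBCCCBABCCBCBCCCBCCCBCCCBCCCBCBCBCCCBABCCBCBCCCBCCCBCCCBCCCBCBCBCCCBABCCBCBCCCBCCCBC ⇒ BC·BC·CC·BC·BC·BC·CC·BC·CC·BC·CC·BC·BC·BC·CC·BAB·CC·BC·BC·CC·BC·CC·BC·BC·BC·CC·BC·BC·BC·CC·BC·BC·BC·CC·BC·BC·BC·CC·BC·CC·BC·CC·BC·BC·BC·CC·BAB·CC·BC·BC·CC·BC·CC·BC·BC·BC·CC·BC·BC·BC·CC·BC·BC·BC·CC·BC·BC·BC·CC·BC·CC·BC·CC·BC·BC·BC·CC·BAB·CC·BC·BC·CC·BC·CC·BC·BC·BC·CC·BC·BC·BC·CC·BC
    A ↦ BAB
    B ↦ CC
    C ↦ BC

A->BAB, B->CC, C->BC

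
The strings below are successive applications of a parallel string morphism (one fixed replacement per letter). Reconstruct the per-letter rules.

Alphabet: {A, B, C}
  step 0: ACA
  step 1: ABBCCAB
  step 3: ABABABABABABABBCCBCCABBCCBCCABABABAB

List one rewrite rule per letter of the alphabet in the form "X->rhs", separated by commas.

A->AB, B->AB, C->BCC

  step 0 ⇒ step 1: ACA ⇒ AB·BCC·AB
    A ↦ AB
    C ↦ BCC
    B ↦ AB  (constrained at step 1)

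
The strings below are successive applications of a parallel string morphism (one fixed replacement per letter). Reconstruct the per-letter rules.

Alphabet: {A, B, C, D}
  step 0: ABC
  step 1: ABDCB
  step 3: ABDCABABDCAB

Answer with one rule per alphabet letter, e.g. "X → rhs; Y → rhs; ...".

A->AB, B->DC, C->B, D->A

  step 0 ⇒ step 1: ABC ⇒ AB·DC·B
    A ↦ AB
    B ↦ DC
    C ↦ B
    D ↦ A  (constrained at step 1)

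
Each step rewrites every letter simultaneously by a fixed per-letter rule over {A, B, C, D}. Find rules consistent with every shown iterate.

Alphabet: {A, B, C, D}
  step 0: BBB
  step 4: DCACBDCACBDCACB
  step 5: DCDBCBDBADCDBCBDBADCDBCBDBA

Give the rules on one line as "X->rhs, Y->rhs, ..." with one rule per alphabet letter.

  step 4 ⇒ step 5: DCACBDCACBDCACB ⇒ DC·DB·CB·DB·A·DC·DB·CB·DB·A·DC·DB·CB·DB·A
    A ↦ CB
    B ↦ A
    C ↦ DB
    D ↦ DC

A->CB, B->A, C->DB, D->DC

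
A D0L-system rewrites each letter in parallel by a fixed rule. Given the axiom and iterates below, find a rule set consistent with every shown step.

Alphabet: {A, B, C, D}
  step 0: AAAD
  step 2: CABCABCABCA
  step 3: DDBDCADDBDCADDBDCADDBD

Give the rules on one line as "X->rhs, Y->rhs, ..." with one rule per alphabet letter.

  step 2 ⇒ step 3: CABCABCABCA ⇒ DD·BD·CA·DD·BD·CA·DD·BD·CA·DD·BD
    A ↦ BD
    B ↦ CA
    C ↦ DD
    D ↦ B  (constrained at step 0)

A->BD, B->CA, C->DD, D->B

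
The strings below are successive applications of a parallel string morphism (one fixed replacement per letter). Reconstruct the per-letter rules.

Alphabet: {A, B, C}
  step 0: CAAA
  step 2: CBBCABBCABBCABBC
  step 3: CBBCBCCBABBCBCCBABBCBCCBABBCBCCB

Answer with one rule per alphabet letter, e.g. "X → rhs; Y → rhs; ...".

A->AB, B->BC, C->CB

  step 2 ⇒ step 3: CBBCABBCABBCABBC ⇒ CB·BC·BC·CB·AB·BC·BC·CB·AB·BC·BC·CB·AB·BC·BC·CB
    A ↦ AB
    B ↦ BC
    C ↦ CB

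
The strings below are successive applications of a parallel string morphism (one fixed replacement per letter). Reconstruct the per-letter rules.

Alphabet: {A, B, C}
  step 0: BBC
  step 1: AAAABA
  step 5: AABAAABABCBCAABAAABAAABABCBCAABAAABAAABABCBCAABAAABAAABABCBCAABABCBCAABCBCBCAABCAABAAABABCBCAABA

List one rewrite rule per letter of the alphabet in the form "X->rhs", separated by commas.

  step 0 ⇒ step 1: BBC ⇒ AA·AA·BA
    B ↦ AA
    C ↦ BA
    A ↦ BC  (constrained at step 1)

A->BC, B->AA, C->BA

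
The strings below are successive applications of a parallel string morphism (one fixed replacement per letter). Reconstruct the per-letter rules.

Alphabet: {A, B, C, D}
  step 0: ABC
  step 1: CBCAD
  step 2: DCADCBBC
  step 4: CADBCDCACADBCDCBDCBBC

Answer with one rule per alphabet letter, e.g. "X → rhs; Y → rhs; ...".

  step 1 ⇒ step 2: CBCAD ⇒ D·CA·D·CB·BC
    A ↦ CB
    B ↦ CA
    C ↦ D
    D ↦ BC

A->CB, B->CA, C->D, D->BC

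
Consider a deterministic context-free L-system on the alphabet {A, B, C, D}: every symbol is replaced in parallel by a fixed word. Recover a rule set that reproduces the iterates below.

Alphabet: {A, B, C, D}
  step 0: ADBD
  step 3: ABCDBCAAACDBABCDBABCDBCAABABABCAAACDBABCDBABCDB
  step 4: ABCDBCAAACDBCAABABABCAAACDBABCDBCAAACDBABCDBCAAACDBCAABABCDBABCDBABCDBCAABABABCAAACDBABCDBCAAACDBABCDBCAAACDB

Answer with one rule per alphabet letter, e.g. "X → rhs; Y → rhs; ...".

A->AB, B->CDB, C->CA, D->AA

  step 3 ⇒ step 4: ABCDBCAAACDBABCDBABCDBCAABABABCAAACDBABCDBABCDB ⇒ AB·CDB·CA·AA·CDB·CA·AB·AB·AB·CA·AA·CDB·AB·CDB·CA·AA·CDB·AB·CDB·CA·AA·CDB·CA·AB·AB·CDB·AB·CDB·AB·CDB·CA·AB·AB·AB·CA·AA·CDB·AB·CDB·CA·AA·CDB·AB·CDB·CA·AA·CDB
    A ↦ AB
    B ↦ CDB
    C ↦ CA
    D ↦ AA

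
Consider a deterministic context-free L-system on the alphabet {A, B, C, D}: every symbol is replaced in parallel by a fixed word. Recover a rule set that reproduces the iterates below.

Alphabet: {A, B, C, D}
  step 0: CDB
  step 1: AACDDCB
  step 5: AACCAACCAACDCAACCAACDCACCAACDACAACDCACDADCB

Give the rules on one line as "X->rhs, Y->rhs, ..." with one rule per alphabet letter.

  step 0 ⇒ step 1: CDB ⇒ A·ACD·DCB
    B ↦ DCB
    C ↦ A
    D ↦ ACD
    A ↦ C  (constrained at step 1)

A->C, B->DCB, C->A, D->ACD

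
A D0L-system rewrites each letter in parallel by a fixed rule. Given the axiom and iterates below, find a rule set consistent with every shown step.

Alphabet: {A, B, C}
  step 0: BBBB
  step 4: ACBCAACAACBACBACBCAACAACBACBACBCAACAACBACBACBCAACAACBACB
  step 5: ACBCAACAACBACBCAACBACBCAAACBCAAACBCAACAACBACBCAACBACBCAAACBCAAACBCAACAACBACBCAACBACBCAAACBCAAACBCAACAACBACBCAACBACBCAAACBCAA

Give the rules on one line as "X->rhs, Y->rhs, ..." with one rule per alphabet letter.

  step 4 ⇒ step 5: ACBCAACAACBACBACBCAACAACBACBACBCAACAACBACBACBCAACAACBACB ⇒ ACB·CA·A·CA·ACB·ACB·CA·ACB·ACB·CA·A·ACB·CA·A·ACB·CA·A·CA·ACB·ACB·CA·ACB·ACB·CA·A·ACB·CA·A·ACB·CA·A·CA·ACB·ACB·CA·ACB·ACB·CA·A·ACB·CA·A·ACB·CA·A·CA·ACB·ACB·CA·ACB·ACB·CA·A·ACB·CA·A
    A ↦ ACB
    B ↦ A
    C ↦ CA

A->ACB, B->A, C->CA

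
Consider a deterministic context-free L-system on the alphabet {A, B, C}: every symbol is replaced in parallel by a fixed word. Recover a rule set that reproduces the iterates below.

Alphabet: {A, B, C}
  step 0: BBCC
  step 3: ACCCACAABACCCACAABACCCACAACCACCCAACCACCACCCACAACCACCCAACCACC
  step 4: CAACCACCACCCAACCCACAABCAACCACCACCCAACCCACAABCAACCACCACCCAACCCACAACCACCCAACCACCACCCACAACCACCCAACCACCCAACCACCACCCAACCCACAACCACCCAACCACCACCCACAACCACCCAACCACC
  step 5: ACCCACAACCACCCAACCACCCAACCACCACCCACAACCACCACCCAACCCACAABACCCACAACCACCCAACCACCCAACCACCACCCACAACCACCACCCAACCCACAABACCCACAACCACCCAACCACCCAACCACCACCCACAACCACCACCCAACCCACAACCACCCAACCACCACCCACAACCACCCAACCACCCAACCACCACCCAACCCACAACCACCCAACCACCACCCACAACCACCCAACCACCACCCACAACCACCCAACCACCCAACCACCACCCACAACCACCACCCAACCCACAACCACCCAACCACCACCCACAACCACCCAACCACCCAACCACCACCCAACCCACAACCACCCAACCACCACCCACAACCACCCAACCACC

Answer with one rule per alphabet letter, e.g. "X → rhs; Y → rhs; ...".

  step 4 ⇒ step 5: CAACCACCACCCAACCCACAABCAACCACCACCCAACCCACAABCAACCACCACCCAACCCACAACCACCCAACCACCACCCACAACCACCCAACCACCCAACCACCACCCAACCCACAACCACCCAACCACCACCCACAACCACCCAACCACC ⇒ ACC·CA·CA·ACC·ACC·CA·ACC·ACC·CA·ACC·ACC·ACC·CA·CA·ACC·ACC·ACC·CA·ACC·CA·CA·AB·ACC·CA·CA·ACC·ACC·CA·ACC·ACC·CA·ACC·ACC·ACC·CA·CA·ACC·ACC·ACC·CA·ACC·CA·CA·AB·ACC·CA·CA·ACC·ACC·CA·ACC·ACC·CA·ACC·ACC·ACC·CA·CA·ACC·ACC·ACC·CA·ACC·CA·CA·ACC·ACC·CA·ACC·ACC·ACC·CA·CA·ACC·ACC·CA·ACC·ACC·CA·ACC·ACC·ACC·CA·ACC·CA·CA·ACC·ACC·CA·ACC·ACC·ACC·CA·CA·ACC·ACC·CA·ACC·ACC·ACC·CA·CA·ACC·ACC·CA·ACC·ACC·CA·ACC·ACC·ACC·CA·CA·ACC·ACC·ACC·CA·ACC·CA·CA·ACC·ACC·CA·ACC·ACC·ACC·CA·CA·ACC·ACC·CA·ACC·ACC·CA·ACC·ACC·ACC·CA·ACC·CA·CA·ACC·ACC·CA·ACC·ACC·ACC·CA·CA·ACC·ACC·CA·ACC·ACC
    A ↦ CA
    B ↦ AB
    C ↦ ACC

A->CA, B->AB, C->ACC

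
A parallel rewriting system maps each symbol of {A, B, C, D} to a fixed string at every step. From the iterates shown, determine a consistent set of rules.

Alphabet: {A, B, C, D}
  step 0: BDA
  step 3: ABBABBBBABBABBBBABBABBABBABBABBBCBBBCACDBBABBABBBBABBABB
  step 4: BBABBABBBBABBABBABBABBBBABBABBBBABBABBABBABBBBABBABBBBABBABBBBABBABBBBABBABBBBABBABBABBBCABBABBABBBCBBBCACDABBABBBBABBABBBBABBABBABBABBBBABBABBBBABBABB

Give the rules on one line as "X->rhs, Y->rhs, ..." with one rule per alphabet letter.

  step 3 ⇒ step 4: ABBABBBBABBABBBBABBABBABBABBABBBCBBBCACDBBABBABBBBABBABB ⇒ BB·ABB·ABB·BB·ABB·ABB·ABB·ABB·BB·ABB·ABB·BB·ABB·ABB·ABB·ABB·BB·ABB·ABB·BB·ABB·ABB·BB·ABB·ABB·BB·ABB·ABB·BB·ABB·ABB·ABB·BC·ABB·ABB·ABB·BC·BB·BC·ACD·ABB·ABB·BB·ABB·ABB·BB·ABB·ABB·ABB·ABB·BB·ABB·ABB·BB·ABB·ABB
    A ↦ BB
    B ↦ ABB
    C ↦ BC
    D ↦ ACD

A->BB, B->ABB, C->BC, D->ACD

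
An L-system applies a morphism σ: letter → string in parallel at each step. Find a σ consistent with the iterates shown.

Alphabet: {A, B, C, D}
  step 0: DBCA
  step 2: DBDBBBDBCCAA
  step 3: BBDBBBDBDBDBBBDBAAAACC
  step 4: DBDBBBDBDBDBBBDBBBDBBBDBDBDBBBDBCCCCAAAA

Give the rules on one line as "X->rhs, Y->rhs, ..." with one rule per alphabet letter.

  step 3 ⇒ step 4: BBDBBBDBDBDBBBDBAAAACC ⇒ DB·DB·BB·DB·DB·DB·BB·DB·BB·DB·BB·DB·DB·DB·BB·DB·C·C·C·C·AA·AA
    A ↦ C
    B ↦ DB
    C ↦ AA
    D ↦ BB

A->C, B->DB, C->AA, D->BB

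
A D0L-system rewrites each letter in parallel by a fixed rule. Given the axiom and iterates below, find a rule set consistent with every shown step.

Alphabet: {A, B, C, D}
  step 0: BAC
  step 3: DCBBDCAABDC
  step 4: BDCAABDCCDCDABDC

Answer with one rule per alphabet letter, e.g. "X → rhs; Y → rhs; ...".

  step 3 ⇒ step 4: DCBBDCAABDC ⇒ B·DC·A·A·B·DC·CD·CD·A·B·DC
    A ↦ CD
    B ↦ A
    C ↦ DC
    D ↦ B

A->CD, B->A, C->DC, D->B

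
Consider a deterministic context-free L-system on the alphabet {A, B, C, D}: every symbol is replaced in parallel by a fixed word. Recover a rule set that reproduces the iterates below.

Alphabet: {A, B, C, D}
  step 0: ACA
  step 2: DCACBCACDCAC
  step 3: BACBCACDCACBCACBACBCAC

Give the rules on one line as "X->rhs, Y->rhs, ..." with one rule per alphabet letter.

A->BC, B->DC, C->AC, D->B

  step 2 ⇒ step 3: DCACBCACDCAC ⇒ B·AC·BC·AC·DC·AC·BC·AC·B·AC·BC·AC
    A ↦ BC
    B ↦ DC
    C ↦ AC
    D ↦ B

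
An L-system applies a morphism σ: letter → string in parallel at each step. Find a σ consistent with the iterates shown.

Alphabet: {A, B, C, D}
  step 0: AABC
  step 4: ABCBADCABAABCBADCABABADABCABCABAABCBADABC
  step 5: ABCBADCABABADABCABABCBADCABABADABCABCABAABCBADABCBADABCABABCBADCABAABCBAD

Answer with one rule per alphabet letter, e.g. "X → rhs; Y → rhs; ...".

  step 4 ⇒ step 5: ABCBADCABAABCBADCABABADABCABCABAABCBADABC ⇒ AB·C·BAD·C·AB·A·BAD·AB·C·AB·AB·C·BAD·C·AB·A·BAD·AB·C·AB·C·AB·A·AB·C·BAD·AB·C·BAD·AB·C·AB·AB·C·BAD·C·AB·A·AB·C·BAD
    A ↦ AB
    B ↦ C
    C ↦ BAD
    D ↦ A

A->AB, B->C, C->BAD, D->A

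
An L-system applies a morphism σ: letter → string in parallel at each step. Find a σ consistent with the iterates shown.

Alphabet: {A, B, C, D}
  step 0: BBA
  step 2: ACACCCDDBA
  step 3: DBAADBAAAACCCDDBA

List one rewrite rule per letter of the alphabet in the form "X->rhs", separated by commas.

  step 2 ⇒ step 3: ACACCCDDBA ⇒ DBA·A·DBA·A·A·A·C·C·CD·DBA
    A ↦ DBA
    B ↦ CD
    C ↦ A
    D ↦ C

A->DBA, B->CD, C->A, D->C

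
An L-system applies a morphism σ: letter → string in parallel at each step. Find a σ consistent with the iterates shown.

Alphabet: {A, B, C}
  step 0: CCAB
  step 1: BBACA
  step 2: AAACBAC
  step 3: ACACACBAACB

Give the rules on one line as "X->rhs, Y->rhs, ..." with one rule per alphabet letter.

  step 2 ⇒ step 3: AAACBAC ⇒ AC·AC·AC·B·A·AC·B
    A ↦ AC
    B ↦ A
    C ↦ B

A->AC, B->A, C->B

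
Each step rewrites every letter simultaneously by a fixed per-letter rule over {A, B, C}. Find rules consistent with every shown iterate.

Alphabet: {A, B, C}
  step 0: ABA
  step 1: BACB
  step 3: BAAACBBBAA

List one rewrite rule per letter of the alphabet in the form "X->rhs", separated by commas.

A->B, B->AC, C->AA

  step 0 ⇒ step 1: ABA ⇒ B·AC·B
    A ↦ B
    B ↦ AC
    C ↦ AA  (constrained at step 1)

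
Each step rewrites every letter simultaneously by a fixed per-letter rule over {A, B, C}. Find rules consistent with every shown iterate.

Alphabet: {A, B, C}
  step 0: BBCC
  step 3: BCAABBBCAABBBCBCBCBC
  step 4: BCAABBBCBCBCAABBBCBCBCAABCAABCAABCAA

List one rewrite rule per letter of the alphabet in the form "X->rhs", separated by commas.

A->B, B->BC, C->AA

  step 3 ⇒ step 4: BCAABBBCAABBBCBCBCBC ⇒ BC·AA·B·B·BC·BC·BC·AA·B·B·BC·BC·BC·AA·BC·AA·BC·AA·BC·AA
    A ↦ B
    B ↦ BC
    C ↦ AA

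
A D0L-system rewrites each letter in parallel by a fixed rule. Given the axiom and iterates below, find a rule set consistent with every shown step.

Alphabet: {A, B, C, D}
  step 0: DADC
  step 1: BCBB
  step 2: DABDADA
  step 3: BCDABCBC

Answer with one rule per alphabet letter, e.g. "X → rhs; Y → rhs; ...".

A->C, B->DA, C->B, D->B

  step 2 ⇒ step 3: DABDADA ⇒ B·C·DA·B·C·B·C
    A ↦ C
    B ↦ DA
    D ↦ B
  step 0 ⇒ step 1: DADC ⇒ B·C·B·B
    C ↦ B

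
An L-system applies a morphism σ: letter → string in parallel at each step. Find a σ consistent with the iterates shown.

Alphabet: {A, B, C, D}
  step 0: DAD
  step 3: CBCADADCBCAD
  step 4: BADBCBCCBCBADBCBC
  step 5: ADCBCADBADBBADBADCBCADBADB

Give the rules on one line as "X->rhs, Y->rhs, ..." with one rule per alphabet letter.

A->C, B->AD, C->B, D->BC

  step 4 ⇒ step 5: BADBCBCCBCBADBCBC ⇒ AD·C·BC·AD·B·AD·B·B·AD·B·AD·C·BC·AD·B·AD·B
    A ↦ C
    B ↦ AD
    C ↦ B
    D ↦ BC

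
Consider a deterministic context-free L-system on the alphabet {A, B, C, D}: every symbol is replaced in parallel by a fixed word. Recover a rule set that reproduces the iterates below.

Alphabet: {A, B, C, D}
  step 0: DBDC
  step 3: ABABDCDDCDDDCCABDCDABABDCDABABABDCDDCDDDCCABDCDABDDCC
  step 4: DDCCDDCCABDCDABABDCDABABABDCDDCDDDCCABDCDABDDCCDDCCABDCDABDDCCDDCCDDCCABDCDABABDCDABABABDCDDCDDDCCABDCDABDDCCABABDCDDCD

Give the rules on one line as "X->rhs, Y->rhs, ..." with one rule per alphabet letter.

A->D, B->DCC, C->DCD, D->AB

  step 3 ⇒ step 4: ABABDCDDCDDDCCABDCDABABDCDABABABDCDDCDDDCCABDCDABDDCC ⇒ D·DCC·D·DCC·AB·DCD·AB·AB·DCD·AB·AB·AB·DCD·DCD·D·DCC·AB·DCD·AB·D·DCC·D·DCC·AB·DCD·AB·D·DCC·D·DCC·D·DCC·AB·DCD·AB·AB·DCD·AB·AB·AB·DCD·DCD·D·DCC·AB·DCD·AB·D·DCC·AB·AB·DCD·DCD
    A ↦ D
    B ↦ DCC
    C ↦ DCD
    D ↦ AB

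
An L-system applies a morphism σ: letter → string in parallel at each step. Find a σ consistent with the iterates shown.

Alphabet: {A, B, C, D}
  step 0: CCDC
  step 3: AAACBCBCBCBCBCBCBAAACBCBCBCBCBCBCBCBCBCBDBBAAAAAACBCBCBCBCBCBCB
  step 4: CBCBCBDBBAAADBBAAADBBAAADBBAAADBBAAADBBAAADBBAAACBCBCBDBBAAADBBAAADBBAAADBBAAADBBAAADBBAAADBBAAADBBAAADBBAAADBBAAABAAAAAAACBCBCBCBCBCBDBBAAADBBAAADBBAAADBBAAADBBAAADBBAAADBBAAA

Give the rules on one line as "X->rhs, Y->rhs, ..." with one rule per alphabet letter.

  step 3 ⇒ step 4: AAACBCBCBCBCBCBCBAAACBCBCBCBCBCBCBCBCBCBDBBAAAAAACBCBCBCBCBCBCB ⇒ CB·CB·CB·DBB·AAA·DBB·AAA·DBB·AAA·DBB·AAA·DBB·AAA·DBB·AAA·DBB·AAA·CB·CB·CB·DBB·AAA·DBB·AAA·DBB·AAA·DBB·AAA·DBB·AAA·DBB·AAA·DBB·AAA·DBB·AAA·DBB·AAA·DBB·AAA·BA·AAA·AAA·CB·CB·CB·CB·CB·CB·DBB·AAA·DBB·AAA·DBB·AAA·DBB·AAA·DBB·AAA·DBB·AAA·DBB·AAA
    A ↦ CB
    B ↦ AAA
    C ↦ DBB
    D ↦ BA

A->CB, B->AAA, C->DBB, D->BA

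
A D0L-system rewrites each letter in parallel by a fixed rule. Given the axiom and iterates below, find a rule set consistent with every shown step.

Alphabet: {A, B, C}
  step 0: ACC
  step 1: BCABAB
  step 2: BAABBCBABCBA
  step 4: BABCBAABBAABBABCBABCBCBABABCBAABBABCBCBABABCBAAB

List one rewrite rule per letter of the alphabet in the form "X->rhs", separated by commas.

  step 1 ⇒ step 2: BCABAB ⇒ BA·AB·BC·BA·BC·BA
    A ↦ BC
    B ↦ BA
    C ↦ AB

A->BC, B->BA, C->AB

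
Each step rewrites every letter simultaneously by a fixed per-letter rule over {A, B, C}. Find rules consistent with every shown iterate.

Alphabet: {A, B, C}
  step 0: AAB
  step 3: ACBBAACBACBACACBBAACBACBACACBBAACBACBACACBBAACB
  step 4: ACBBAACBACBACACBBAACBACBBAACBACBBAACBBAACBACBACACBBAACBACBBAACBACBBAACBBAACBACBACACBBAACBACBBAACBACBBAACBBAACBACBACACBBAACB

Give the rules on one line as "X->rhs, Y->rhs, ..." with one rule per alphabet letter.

A->AC, B->ACB, C->BBA

  step 3 ⇒ step 4: ACBBAACBACBACACBBAACBACBACACBBAACBACBACACBBAACB ⇒ AC·BBA·ACB·ACB·AC·AC·BBA·ACB·AC·BBA·ACB·AC·BBA·AC·BBA·ACB·ACB·AC·AC·BBA·ACB·AC·BBA·ACB·AC·BBA·AC·BBA·ACB·ACB·AC·AC·BBA·ACB·AC·BBA·ACB·AC·BBA·AC·BBA·ACB·ACB·AC·AC·BBA·ACB
    A ↦ AC
    B ↦ ACB
    C ↦ BBA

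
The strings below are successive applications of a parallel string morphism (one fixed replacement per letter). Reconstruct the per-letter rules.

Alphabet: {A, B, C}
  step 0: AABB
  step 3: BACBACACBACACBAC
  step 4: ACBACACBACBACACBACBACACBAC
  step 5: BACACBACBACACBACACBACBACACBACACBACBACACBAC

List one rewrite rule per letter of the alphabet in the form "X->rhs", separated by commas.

A->B, B->AC, C->AC

  step 4 ⇒ step 5: ACBACACBACBACACBACBACACBAC ⇒ B·AC·AC·B·AC·B·AC·AC·B·AC·AC·B·AC·B·AC·AC·B·AC·AC·B·AC·B·AC·AC·B·AC
    A ↦ B
    B ↦ AC
    C ↦ AC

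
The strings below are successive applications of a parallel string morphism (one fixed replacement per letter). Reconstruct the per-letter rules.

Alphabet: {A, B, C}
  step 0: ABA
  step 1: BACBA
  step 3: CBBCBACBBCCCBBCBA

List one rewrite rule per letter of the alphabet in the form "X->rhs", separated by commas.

A->BA, B->C, C->CBB

  step 0 ⇒ step 1: ABA ⇒ BA·C·BA
    A ↦ BA
    B ↦ C
    C ↦ CBB  (constrained at step 1)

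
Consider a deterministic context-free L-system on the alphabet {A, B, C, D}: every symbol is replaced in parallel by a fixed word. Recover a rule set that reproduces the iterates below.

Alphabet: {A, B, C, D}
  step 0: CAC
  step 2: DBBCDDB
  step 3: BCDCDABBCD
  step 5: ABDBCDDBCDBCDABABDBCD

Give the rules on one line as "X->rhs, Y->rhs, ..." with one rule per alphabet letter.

  step 2 ⇒ step 3: DBBCDDB ⇒ B·CD·CD·A·B·B·CD
    B ↦ CD
    C ↦ A
    D ↦ B
    A ↦ DB  (constrained at step 0)

A->DB, B->CD, C->A, D->B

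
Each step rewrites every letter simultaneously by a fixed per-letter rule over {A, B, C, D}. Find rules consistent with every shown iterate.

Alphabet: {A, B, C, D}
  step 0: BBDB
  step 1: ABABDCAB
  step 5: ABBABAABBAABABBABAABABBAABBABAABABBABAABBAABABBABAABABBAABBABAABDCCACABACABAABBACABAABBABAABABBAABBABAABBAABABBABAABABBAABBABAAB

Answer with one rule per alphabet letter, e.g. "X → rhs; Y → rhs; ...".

A->BA, B->AB, C->CA, D->DC

  step 0 ⇒ step 1: BBDB ⇒ AB·AB·DC·AB
    B ↦ AB
    D ↦ DC
    A ↦ BA  (constrained at step 1)
    C ↦ CA  (constrained at step 1)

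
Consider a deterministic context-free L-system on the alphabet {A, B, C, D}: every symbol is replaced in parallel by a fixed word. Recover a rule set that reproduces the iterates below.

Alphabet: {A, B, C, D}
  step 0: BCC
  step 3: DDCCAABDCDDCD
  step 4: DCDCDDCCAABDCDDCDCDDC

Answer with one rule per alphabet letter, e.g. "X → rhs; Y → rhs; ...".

A->C, B->AAB, C->D, D->DC

  step 3 ⇒ step 4: DDCCAABDCDDCD ⇒ DC·DC·D·D·C·C·AAB·DC·D·DC·DC·D·DC
    A ↦ C
    B ↦ AAB
    C ↦ D
    D ↦ DC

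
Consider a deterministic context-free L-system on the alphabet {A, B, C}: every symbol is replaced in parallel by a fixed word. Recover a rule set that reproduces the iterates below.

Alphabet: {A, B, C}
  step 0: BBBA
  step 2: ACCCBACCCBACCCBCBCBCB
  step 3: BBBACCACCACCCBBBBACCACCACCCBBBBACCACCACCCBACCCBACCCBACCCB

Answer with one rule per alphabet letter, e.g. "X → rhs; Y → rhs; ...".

A->BBB, B->CB, C->ACC

  step 2 ⇒ step 3: ACCCBACCCBACCCBCBCBCB ⇒ BBB·ACC·ACC·ACC·CB·BBB·ACC·ACC·ACC·CB·BBB·ACC·ACC·ACC·CB·ACC·CB·ACC·CB·ACC·CB
    A ↦ BBB
    B ↦ CB
    C ↦ ACC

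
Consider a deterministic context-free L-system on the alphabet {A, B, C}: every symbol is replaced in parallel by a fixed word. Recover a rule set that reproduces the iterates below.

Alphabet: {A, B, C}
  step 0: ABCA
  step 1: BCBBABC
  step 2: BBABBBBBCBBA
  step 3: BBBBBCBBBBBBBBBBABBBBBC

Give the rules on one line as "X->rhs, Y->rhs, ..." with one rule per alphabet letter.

  step 2 ⇒ step 3: BBABBBBBCBBA ⇒ BB·BB·BC·BB·BB·BB·BB·BB·A·BB·BB·BC
    A ↦ BC
    B ↦ BB
    C ↦ A

A->BC, B->BB, C->A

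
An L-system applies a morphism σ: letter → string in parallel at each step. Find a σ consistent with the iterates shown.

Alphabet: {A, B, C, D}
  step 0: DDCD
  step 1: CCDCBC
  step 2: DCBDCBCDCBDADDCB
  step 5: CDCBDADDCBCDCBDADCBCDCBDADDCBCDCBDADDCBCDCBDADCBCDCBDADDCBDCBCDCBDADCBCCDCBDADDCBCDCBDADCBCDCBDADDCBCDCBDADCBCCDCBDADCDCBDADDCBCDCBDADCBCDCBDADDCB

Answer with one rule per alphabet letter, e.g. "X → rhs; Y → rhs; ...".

  step 1 ⇒ step 2: CCDCBC ⇒ DCB·DCB·C·DCB·DAD·DCB
    B ↦ DAD
    C ↦ DCB
    D ↦ C
    A ↦ B  (constrained at step 2)

A->B, B->DAD, C->DCB, D->C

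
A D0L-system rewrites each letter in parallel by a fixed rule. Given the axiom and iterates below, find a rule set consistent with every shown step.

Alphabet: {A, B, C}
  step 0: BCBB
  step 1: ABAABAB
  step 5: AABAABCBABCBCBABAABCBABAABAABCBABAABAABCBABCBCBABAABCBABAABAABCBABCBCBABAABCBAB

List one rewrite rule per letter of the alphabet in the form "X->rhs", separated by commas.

  step 0 ⇒ step 1: BCBB ⇒ AB·A·AB·AB
    B ↦ AB
    C ↦ A
    A ↦ CB  (constrained at step 1)

A->CB, B->AB, C->A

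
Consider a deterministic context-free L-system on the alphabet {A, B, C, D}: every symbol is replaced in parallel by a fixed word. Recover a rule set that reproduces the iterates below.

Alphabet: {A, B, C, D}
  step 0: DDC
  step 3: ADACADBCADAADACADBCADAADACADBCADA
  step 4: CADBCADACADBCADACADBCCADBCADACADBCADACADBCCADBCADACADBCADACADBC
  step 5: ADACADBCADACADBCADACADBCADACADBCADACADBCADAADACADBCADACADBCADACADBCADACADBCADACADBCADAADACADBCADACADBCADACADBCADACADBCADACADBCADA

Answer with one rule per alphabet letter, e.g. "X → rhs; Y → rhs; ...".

  step 4 ⇒ step 5: CADBCADACADBCADACADBCCADBCADACADBCADACADBCCADBCADACADBCADACADBC ⇒ ADA·C·ADB·C·ADA·C·ADB·C·ADA·C·ADB·C·ADA·C·ADB·C·ADA·C·ADB·C·ADA·ADA·C·ADB·C·ADA·C·ADB·C·ADA·C·ADB·C·ADA·C·ADB·C·ADA·C·ADB·C·ADA·ADA·C·ADB·C·ADA·C·ADB·C·ADA·C·ADB·C·ADA·C·ADB·C·ADA·C·ADB·C·ADA
    A ↦ C
    B ↦ C
    C ↦ ADA
    D ↦ ADB

A->C, B->C, C->ADA, D->ADB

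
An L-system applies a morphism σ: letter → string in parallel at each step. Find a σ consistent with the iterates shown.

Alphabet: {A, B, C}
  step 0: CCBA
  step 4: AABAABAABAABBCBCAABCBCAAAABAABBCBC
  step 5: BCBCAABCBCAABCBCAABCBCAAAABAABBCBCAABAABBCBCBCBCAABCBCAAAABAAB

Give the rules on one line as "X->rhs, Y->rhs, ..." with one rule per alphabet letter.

  step 4 ⇒ step 5: AABAABAABAABBCBCAABCBCAAAABAABBCBC ⇒ BC·BC·AA·BC·BC·AA·BC·BC·AA·BC·BC·AA·AA·B·AA·B·BC·BC·AA·B·AA·B·BC·BC·BC·BC·AA·BC·BC·AA·AA·B·AA·B
    A ↦ BC
    B ↦ AA
    C ↦ B

A->BC, B->AA, C->B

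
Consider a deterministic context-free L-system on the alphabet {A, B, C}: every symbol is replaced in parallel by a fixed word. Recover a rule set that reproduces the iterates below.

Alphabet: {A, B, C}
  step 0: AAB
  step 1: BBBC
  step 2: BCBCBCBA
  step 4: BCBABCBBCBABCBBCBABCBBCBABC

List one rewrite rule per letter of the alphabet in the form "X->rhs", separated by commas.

A->B, B->BC, C->BA

  step 1 ⇒ step 2: BBBC ⇒ BC·BC·BC·BA
    B ↦ BC
    C ↦ BA
  step 0 ⇒ step 1: AAB ⇒ B·B·BC
    A ↦ B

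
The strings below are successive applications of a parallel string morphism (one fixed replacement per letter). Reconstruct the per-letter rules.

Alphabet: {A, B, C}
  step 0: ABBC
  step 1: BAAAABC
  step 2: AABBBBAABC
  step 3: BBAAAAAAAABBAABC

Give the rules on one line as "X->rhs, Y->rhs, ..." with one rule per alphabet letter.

  step 2 ⇒ step 3: AABBBBAABC ⇒ B·B·AA·AA·AA·AA·B·B·AA·BC
    A ↦ B
    B ↦ AA
    C ↦ BC

A->B, B->AA, C->BC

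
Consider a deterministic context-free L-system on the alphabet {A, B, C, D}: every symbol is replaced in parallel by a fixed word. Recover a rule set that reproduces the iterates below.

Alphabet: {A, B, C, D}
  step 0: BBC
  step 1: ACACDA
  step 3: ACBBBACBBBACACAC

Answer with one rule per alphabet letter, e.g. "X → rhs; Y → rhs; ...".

A->B, B->AC, C->DA, D->BB

  step 0 ⇒ step 1: BBC ⇒ AC·AC·DA
    B ↦ AC
    C ↦ DA
    A ↦ B  (constrained at step 1)
    D ↦ BB  (constrained at step 1)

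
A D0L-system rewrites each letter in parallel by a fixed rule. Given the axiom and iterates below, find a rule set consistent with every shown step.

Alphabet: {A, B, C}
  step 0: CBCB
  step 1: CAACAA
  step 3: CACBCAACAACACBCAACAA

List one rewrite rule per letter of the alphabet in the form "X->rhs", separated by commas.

  step 0 ⇒ step 1: CBCB ⇒ CA·A·CA·A
    B ↦ A
    C ↦ CA
    A ↦ CB  (constrained at step 1)

A->CB, B->A, C->CA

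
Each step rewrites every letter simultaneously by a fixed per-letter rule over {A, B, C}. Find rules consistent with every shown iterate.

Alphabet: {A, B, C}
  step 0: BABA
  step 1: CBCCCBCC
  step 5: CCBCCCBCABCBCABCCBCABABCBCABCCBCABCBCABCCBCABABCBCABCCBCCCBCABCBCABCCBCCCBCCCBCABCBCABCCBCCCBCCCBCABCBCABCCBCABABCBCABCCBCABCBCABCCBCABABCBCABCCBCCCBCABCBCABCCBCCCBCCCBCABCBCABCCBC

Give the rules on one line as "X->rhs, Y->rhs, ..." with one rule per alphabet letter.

  step 0 ⇒ step 1: BABA ⇒ CBC·C·CBC·C
    A ↦ C
    B ↦ CBC
    C ↦ AB  (constrained at step 1)

A->C, B->CBC, C->AB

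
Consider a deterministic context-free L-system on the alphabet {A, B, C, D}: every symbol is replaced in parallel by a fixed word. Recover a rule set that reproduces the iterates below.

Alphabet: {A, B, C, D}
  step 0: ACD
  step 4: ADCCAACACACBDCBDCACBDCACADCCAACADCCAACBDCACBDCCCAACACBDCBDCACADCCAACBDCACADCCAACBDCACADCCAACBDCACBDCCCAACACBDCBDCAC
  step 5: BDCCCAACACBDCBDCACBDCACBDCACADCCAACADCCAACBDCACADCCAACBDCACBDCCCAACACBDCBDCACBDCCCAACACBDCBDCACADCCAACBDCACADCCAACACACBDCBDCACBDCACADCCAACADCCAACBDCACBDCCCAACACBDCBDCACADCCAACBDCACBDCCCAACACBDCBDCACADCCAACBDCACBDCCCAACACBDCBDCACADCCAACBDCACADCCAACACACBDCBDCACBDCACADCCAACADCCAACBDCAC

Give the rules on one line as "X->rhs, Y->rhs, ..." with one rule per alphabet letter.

A->BDC, B->AD, C->AC, D->CCA

  step 4 ⇒ step 5: ADCCAACACACBDCBDCACBDCACADCCAACADCCAACBDCACBDCCCAACACBDCBDCACADCCAACBDCACADCCAACBDCACADCCAACBDCACBDCCCAACACBDCBDCAC ⇒ BDC·CCA·AC·AC·BDC·BDC·AC·BDC·AC·BDC·AC·AD·CCA·AC·AD·CCA·AC·BDC·AC·AD·CCA·AC·BDC·AC·BDC·CCA·AC·AC·BDC·BDC·AC·BDC·CCA·AC·AC·BDC·BDC·AC·AD·CCA·AC·BDC·AC·AD·CCA·AC·AC·AC·BDC·BDC·AC·BDC·AC·AD·CCA·AC·AD·CCA·AC·BDC·AC·BDC·CCA·AC·AC·BDC·BDC·AC·AD·CCA·AC·BDC·AC·BDC·CCA·AC·AC·BDC·BDC·AC·AD·CCA·AC·BDC·AC·BDC·CCA·AC·AC·BDC·BDC·AC·AD·CCA·AC·BDC·AC·AD·CCA·AC·AC·AC·BDC·BDC·AC·BDC·AC·AD·CCA·AC·AD·CCA·AC·BDC·AC
    A ↦ BDC
    B ↦ AD
    C ↦ AC
    D ↦ CCA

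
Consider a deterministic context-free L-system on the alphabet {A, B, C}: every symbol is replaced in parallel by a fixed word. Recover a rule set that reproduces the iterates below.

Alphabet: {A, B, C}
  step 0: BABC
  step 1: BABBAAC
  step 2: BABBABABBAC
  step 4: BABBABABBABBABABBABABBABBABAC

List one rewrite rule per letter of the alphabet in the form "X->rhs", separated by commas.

A->B, B->BA, C->AC

  step 1 ⇒ step 2: BABBAAC ⇒ BA·B·BA·BA·B·B·AC
    A ↦ B
    B ↦ BA
    C ↦ AC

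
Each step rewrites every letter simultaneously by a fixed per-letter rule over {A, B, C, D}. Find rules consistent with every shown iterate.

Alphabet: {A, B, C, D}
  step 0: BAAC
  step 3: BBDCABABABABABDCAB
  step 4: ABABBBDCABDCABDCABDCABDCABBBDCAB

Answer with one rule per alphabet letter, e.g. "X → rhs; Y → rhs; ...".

A->DC, B->AB, C->B, D->B

  step 3 ⇒ step 4: BBDCABABABABABDCAB ⇒ AB·AB·B·B·DC·AB·DC·AB·DC·AB·DC·AB·DC·AB·B·B·DC·AB
    A ↦ DC
    B ↦ AB
    C ↦ B
    D ↦ B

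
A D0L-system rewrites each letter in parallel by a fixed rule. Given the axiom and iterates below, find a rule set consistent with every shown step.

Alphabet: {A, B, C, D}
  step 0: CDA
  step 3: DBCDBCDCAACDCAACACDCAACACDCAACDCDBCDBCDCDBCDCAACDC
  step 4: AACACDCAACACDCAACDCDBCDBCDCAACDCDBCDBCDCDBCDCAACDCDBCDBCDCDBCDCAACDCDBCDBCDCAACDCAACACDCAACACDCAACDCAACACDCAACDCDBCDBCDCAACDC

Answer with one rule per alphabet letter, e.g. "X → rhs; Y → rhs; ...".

A->DBC, B->AC, C->DC, D->AAC

  step 3 ⇒ step 4: DBCDBCDCAACDCAACACDCAACACDCAACDCDBCDBCDCDBCDCAACDC ⇒ AAC·AC·DC·AAC·AC·DC·AAC·DC·DBC·DBC·DC·AAC·DC·DBC·DBC·DC·DBC·DC·AAC·DC·DBC·DBC·DC·DBC·DC·AAC·DC·DBC·DBC·DC·AAC·DC·AAC·AC·DC·AAC·AC·DC·AAC·DC·AAC·AC·DC·AAC·DC·DBC·DBC·DC·AAC·DC
    A ↦ DBC
    B ↦ AC
    C ↦ DC
    D ↦ AAC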